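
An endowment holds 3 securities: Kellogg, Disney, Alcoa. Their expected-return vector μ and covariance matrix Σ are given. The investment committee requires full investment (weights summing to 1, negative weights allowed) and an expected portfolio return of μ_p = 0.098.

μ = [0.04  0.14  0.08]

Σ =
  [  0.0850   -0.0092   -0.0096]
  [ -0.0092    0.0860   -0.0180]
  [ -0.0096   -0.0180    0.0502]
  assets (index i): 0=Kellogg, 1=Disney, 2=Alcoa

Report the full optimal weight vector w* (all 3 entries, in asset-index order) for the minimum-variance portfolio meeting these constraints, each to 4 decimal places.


0.1559  0.4039  0.4402

u=Σ⁻¹μ = [1.0117  2.2814  2.6051]
v=Σ⁻¹𝟙 = [17.3391  19.8347  30.3482]
a=μᵀu=0.568277  b=𝟙ᵀu=5.898284  c=𝟙ᵀv=67.522045  D=ac−b²=3.581473
λ₁=(c·0.098−b)/D = (67.522045·0.098−5.898284)/3.581473 = 0.200721
λ₂=(a−b·0.098)/D = (0.568277−5.898284·0.098)/3.581473 = -0.002724
w* = 0.200721·u + -0.002724·v:
  w_0 = 0.200721·1.0117 + -0.002724·17.3391 = 0.1559  (Kellogg)
  w_1 = 0.200721·2.2814 + -0.002724·19.8347 = 0.4039  (Disney)
  w_2 = 0.200721·2.6051 + -0.002724·30.3482 = 0.4402  (Alcoa)
Σw_i=1.0000  μᵀw=0.0980
σ²=wᵀΣw=λ₁·μ_p+λ₂ = 0.200721·0.098 + -0.002724 = 0.016947 ≈ 0.0169


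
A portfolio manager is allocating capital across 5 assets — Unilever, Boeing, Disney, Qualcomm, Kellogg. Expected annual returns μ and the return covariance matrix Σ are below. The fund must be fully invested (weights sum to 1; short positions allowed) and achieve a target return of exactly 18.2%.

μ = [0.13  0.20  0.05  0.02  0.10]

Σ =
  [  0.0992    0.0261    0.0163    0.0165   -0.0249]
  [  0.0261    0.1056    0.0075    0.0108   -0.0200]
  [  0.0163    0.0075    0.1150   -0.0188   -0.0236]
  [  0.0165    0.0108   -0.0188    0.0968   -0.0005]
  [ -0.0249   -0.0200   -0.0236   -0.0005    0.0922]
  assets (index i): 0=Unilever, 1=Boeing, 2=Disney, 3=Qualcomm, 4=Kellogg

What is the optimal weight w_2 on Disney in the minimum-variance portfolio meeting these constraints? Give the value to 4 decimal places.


u=Σ⁻¹μ = [1.2272  1.9375  0.5210  -0.1074  1.9691]
v=Σ⁻¹𝟙 = [8.5860  8.8772  12.3522  10.3702  18.3084]
a=μᵀu=0.767858  b=𝟙ᵀu=5.547480  c=𝟙ᵀv=58.494034  D=ac−b²=14.140585
λ₁=(c·0.182−b)/D = (58.494034·0.182−5.547480)/14.140585 = 0.360553
λ₂=(a−b·0.182)/D = (0.767858−5.547480·0.182)/14.140585 = -0.017099
w* = 0.360553·u + -0.017099·v:
  w_0 = 0.360553·1.2272 + -0.017099·8.5860 = 0.2957  (Unilever)
  w_1 = 0.360553·1.9375 + -0.017099·8.8772 = 0.5468  (Boeing)
  w_2 = 0.360553·0.5210 + -0.017099·12.3522 = -0.0234  (Disney)
  w_3 = 0.360553·-0.1074 + -0.017099·10.3702 = -0.2160  (Qualcomm)
  w_4 = 0.360553·1.9691 + -0.017099·18.3084 = 0.3969  (Kellogg)
Σw_i=1.0000  μᵀw=0.1820
σ²=wᵀΣw=λ₁·μ_p+λ₂ = 0.360553·0.182 + -0.017099 = 0.048522 ≈ 0.0485

-0.0234


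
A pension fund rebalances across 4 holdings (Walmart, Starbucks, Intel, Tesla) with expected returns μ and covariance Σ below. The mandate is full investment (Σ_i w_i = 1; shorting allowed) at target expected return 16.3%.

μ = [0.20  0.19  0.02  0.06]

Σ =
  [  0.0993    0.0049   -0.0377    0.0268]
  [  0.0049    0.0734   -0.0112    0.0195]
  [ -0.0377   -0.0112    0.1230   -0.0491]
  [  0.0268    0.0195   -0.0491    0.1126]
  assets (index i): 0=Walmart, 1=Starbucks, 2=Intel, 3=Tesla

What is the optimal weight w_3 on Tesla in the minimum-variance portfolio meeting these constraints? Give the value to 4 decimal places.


x=Σ⁻¹μ = [2.3031  2.5994  1.1132  0.0199]
y=Σ⁻¹𝟙 = [13.1589  12.4461  17.8358  11.3711]
a=μᵀx=0.977952  b=𝟙ᵀx=6.035530  c=𝟙ᵀy=54.811937  D=ac−b²=17.175827
λ₁=(c·0.163−b)/D = (54.811937·0.163−6.035530)/17.175827 = 0.168773
λ₂=(a−b·0.163)/D = (0.977952−6.035530·0.163)/17.175827 = -0.000340
w* = 0.168773·x + -0.000340·y:
  w_0 = 0.168773·2.3031 + -0.000340·13.1589 = 0.3842  (Walmart)
  w_1 = 0.168773·2.5994 + -0.000340·12.4461 = 0.4345  (Starbucks)
  w_2 = 0.168773·1.1132 + -0.000340·17.8358 = 0.1818  (Intel)
  w_3 = 0.168773·0.0199 + -0.000340·11.3711 = -0.0005  (Tesla)
Σw_i=1.0000  μᵀw=0.1630
σ²=wᵀΣw=λ₁·μ_p+λ₂ = 0.168773·0.163 + -0.000340 = 0.027170 ≈ 0.0272

-0.0005


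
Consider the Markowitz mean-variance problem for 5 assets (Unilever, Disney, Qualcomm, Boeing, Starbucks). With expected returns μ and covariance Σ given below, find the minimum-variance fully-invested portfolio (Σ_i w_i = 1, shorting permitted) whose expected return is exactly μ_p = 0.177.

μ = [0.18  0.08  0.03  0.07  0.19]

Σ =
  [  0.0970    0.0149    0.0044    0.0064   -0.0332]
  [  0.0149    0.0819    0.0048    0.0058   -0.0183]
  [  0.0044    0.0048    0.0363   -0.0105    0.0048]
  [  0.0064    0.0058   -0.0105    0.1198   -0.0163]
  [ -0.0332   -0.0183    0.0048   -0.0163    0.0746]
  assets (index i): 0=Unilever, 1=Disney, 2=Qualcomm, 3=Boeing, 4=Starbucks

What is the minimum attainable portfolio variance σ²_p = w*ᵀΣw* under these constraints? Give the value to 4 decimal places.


x=Σ⁻¹μ = [3.1205  1.3444  -0.0446  0.9578  4.4776]
y=Σ⁻¹𝟙 = [14.7198  12.6239  24.4795  12.3857  24.1836]
a=μᵀx=1.585703  b=𝟙ᵀx=9.855755  c=𝟙ᵀy=88.392539  D=ac−b²=43.028420
λ₁=(c·0.177−b)/D = (88.392539·0.177−9.855755)/43.028420 = 0.134556
λ₂=(a−b·0.177)/D = (1.585703−9.855755·0.177)/43.028420 = -0.003690
w* = 0.134556·x + -0.003690·y:
  w_0 = 0.134556·3.1205 + -0.003690·14.7198 = 0.3656  (Unilever)
  w_1 = 0.134556·1.3444 + -0.003690·12.6239 = 0.1343  (Disney)
  w_2 = 0.134556·-0.0446 + -0.003690·24.4795 = -0.0963  (Qualcomm)
  w_3 = 0.134556·0.9578 + -0.003690·12.3857 = 0.0832  (Boeing)
  w_4 = 0.134556·4.4776 + -0.003690·24.1836 = 0.5133  (Starbucks)
Σw_i=1.0000  μᵀw=0.1770
σ²=wᵀΣw=λ₁·μ_p+λ₂ = 0.134556·0.177 + -0.003690 = 0.020127 ≈ 0.0201

0.0201


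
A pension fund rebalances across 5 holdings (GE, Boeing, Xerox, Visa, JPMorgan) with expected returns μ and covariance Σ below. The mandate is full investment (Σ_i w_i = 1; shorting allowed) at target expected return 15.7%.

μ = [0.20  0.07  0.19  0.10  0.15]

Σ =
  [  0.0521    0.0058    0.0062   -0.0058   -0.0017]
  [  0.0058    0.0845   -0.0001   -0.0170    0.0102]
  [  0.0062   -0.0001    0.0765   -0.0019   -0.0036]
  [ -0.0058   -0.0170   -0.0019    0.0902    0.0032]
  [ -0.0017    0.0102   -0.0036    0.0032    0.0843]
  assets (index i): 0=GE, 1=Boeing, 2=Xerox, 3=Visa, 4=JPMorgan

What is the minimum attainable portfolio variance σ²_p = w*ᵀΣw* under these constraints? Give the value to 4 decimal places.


u=Σ⁻¹μ = [3.7134  0.6492  2.3053  1.4538  1.8190]
v=Σ⁻¹𝟙 = [18.3103  12.2021  12.4680  14.4452  10.7393]
a=μᵀu=1.644338  b=𝟙ᵀu=9.940547  c=𝟙ᵀv=68.164922  D=ac−b²=13.271695
λ₁=(c·0.157−b)/D = (68.164922·0.157−9.940547)/13.271695 = 0.057366
λ₂=(a−b·0.157)/D = (1.644338−9.940547·0.157)/13.271695 = 0.006305
w* = 0.057366·u + 0.006305·v:
  w_0 = 0.057366·3.7134 + 0.006305·18.3103 = 0.3285  (GE)
  w_1 = 0.057366·0.6492 + 0.006305·12.2021 = 0.1142  (Boeing)
  w_2 = 0.057366·2.3053 + 0.006305·12.4680 = 0.2108  (Xerox)
  w_3 = 0.057366·1.4538 + 0.006305·14.4452 = 0.1745  (Visa)
  w_4 = 0.057366·1.8190 + 0.006305·10.7393 = 0.1721  (JPMorgan)
Σw_i=1.0000  μᵀw=0.1570
σ²=wᵀΣw=λ₁·μ_p+λ₂ = 0.057366·0.157 + 0.006305 = 0.015311 ≈ 0.0153

0.0153


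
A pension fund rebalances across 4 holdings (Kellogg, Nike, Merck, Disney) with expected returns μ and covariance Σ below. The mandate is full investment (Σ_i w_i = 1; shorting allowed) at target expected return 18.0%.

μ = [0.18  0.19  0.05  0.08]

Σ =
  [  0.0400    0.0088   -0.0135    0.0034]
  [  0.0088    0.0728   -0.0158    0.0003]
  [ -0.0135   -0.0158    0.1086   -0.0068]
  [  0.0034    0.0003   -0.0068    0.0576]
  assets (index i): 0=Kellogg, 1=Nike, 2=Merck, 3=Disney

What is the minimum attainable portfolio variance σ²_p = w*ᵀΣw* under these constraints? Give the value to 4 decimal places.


p=Σ⁻¹μ = [4.3472  2.3893  1.4291  1.2886]
q=Σ⁻¹𝟙 = [25.6801  13.9299  15.5294  17.6061]
a=μᵀp=1.410986  b=𝟙ᵀp=9.454055  c=𝟙ᵀq=72.745480  D=ac−b²=13.263664
λ₁=(c·0.180−b)/D = (72.745480·0.180−9.454055)/13.263664 = 0.274444
λ₂=(a−b·0.180)/D = (1.410986−9.454055·0.180)/13.263664 = -0.021920
w* = 0.274444·p + -0.021920·q:
  w_0 = 0.274444·4.3472 + -0.021920·25.6801 = 0.6301  (Kellogg)
  w_1 = 0.274444·2.3893 + -0.021920·13.9299 = 0.3504  (Nike)
  w_2 = 0.274444·1.4291 + -0.021920·15.5294 = 0.0518  (Merck)
  w_3 = 0.274444·1.2886 + -0.021920·17.6061 = -0.0323  (Disney)
Σw_i=1.0000  μᵀw=0.1800
σ²=wᵀΣw=λ₁·μ_p+λ₂ = 0.274444·0.180 + -0.021920 = 0.027480 ≈ 0.0275

0.0275


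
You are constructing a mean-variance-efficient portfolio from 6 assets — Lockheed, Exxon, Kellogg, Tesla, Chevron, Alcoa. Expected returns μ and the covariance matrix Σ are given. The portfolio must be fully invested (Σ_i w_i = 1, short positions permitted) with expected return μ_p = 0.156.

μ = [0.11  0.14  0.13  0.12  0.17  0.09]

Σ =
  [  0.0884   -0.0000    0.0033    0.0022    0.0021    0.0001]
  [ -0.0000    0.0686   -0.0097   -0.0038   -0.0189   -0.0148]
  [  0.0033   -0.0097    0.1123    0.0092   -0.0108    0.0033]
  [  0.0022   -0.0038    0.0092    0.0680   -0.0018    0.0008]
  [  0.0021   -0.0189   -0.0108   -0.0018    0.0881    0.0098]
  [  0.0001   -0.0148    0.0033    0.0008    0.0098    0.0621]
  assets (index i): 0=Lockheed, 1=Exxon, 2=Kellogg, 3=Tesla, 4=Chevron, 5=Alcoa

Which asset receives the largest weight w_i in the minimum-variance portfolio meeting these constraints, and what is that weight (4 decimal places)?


Chevron (0.4652)

g=Σ⁻¹μ = [1.0794  3.4621  1.4851  1.7724  2.6703  1.7495]
h=Σ⁻¹𝟙 = [10.1516  25.3710  10.5944  14.5650  16.0511  18.8496]
a=μᵀg=1.620592  b=𝟙ᵀg=12.218852  c=𝟙ᵀh=95.582798  D=ac−b²=5.600343
λ₁=(c·0.156−b)/D = (95.582798·0.156−12.218852)/5.600343 = 0.480696
λ₂=(a−b·0.156)/D = (1.620592−12.218852·0.156)/5.600343 = -0.050988
w* = 0.480696·g + -0.050988·h:
  w_0 = 0.480696·1.0794 + -0.050988·10.1516 = 0.0012  (Lockheed)
  w_1 = 0.480696·3.4621 + -0.050988·25.3710 = 0.3706  (Exxon)
  w_2 = 0.480696·1.4851 + -0.050988·10.5944 = 0.1737  (Kellogg)
  w_3 = 0.480696·1.7724 + -0.050988·14.5650 = 0.1094  (Tesla)
  w_4 = 0.480696·2.6703 + -0.050988·16.0511 = 0.4652  (Chevron)
  w_5 = 0.480696·1.7495 + -0.050988·18.8496 = -0.1201  (Alcoa)
Σw_i=1.0000  μᵀw=0.1560
σ²=wᵀΣw=λ₁·μ_p+λ₂ = 0.480696·0.156 + -0.050988 = 0.024001 ≈ 0.0240


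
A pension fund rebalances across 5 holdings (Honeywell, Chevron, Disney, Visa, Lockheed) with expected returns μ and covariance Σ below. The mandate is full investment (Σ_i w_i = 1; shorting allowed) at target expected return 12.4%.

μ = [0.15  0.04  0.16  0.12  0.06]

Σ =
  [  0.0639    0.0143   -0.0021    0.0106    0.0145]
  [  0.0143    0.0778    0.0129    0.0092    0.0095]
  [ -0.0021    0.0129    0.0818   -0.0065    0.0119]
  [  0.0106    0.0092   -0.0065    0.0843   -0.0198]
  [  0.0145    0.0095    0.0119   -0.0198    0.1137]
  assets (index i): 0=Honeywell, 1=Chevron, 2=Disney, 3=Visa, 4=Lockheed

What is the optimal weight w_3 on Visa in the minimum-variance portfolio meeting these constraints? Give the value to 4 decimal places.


0.2552

u=Σ⁻¹μ = [2.2128  -0.4568  2.1540  1.4335  0.3079]
v=Σ⁻¹𝟙 = [10.6848  6.5705  11.3119  12.5250  7.8807]
a=μᵀu=0.848770  b=𝟙ᵀu=5.651286  c=𝟙ᵀv=48.972908  D=ac−b²=9.629726
λ₁=(c·0.124−b)/D = (48.972908·0.124−5.651286)/9.629726 = 0.043756
λ₂=(a−b·0.124)/D = (0.848770−5.651286·0.124)/9.629726 = 0.015370
w* = 0.043756·u + 0.015370·v:
  w_0 = 0.043756·2.2128 + 0.015370·10.6848 = 0.2611  (Honeywell)
  w_1 = 0.043756·-0.4568 + 0.015370·6.5705 = 0.0810  (Chevron)
  w_2 = 0.043756·2.1540 + 0.015370·11.3119 = 0.2681  (Disney)
  w_3 = 0.043756·1.4335 + 0.015370·12.5250 = 0.2552  (Visa)
  w_4 = 0.043756·0.3079 + 0.015370·7.8807 = 0.1346  (Lockheed)
Σw_i=1.0000  μᵀw=0.1240
σ²=wᵀΣw=λ₁·μ_p+λ₂ = 0.043756·0.124 + 0.015370 = 0.020796 ≈ 0.0208


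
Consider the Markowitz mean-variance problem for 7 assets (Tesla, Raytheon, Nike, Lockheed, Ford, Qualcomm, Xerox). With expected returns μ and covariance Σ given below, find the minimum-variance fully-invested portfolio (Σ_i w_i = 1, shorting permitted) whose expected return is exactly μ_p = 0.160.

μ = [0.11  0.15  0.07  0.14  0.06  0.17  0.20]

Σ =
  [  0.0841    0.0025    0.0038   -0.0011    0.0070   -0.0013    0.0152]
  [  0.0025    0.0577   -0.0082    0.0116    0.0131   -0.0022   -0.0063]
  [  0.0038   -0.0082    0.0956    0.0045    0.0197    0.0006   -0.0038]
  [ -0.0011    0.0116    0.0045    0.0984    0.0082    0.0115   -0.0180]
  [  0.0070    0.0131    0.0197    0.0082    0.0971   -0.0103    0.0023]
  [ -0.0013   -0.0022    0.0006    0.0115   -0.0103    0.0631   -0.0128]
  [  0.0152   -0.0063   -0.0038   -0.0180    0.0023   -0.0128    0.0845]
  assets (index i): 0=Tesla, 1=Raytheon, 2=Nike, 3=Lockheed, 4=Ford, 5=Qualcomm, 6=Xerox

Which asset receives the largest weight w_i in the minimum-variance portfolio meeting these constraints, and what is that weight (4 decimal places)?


p=Σ⁻¹μ = [0.6415  2.9083  0.9772  1.2473  0.1440  3.2585  3.2676]
q=Σ⁻¹𝟙 = [7.7413  18.0883  10.6071  7.9020  6.1526  19.4963  16.7365]
a=μᵀp=1.965945  b=𝟙ᵀp=12.444404  c=𝟙ᵀq=86.724200  D=ac−b²=15.631784
λ₁=(c·0.160−b)/D = (86.724200·0.160−12.444404)/15.631784 = 0.091574
λ₂=(a−b·0.160)/D = (1.965945−12.444404·0.160)/15.631784 = -0.001610
w* = 0.091574·p + -0.001610·q:
  w_0 = 0.091574·0.6415 + -0.001610·7.7413 = 0.0463  (Tesla)
  w_1 = 0.091574·2.9083 + -0.001610·18.0883 = 0.2372  (Raytheon)
  w_2 = 0.091574·0.9772 + -0.001610·10.6071 = 0.0724  (Nike)
  w_3 = 0.091574·1.2473 + -0.001610·7.9020 = 0.1015  (Lockheed)
  w_4 = 0.091574·0.1440 + -0.001610·6.1526 = 0.0033  (Ford)
  w_5 = 0.091574·3.2585 + -0.001610·19.4963 = 0.2670  (Qualcomm)
  w_6 = 0.091574·3.2676 + -0.001610·16.7365 = 0.2723  (Xerox)
Σw_i=1.0000  μᵀw=0.1600
σ²=wᵀΣw=λ₁·μ_p+λ₂ = 0.091574·0.160 + -0.001610 = 0.013042 ≈ 0.0130

Xerox (0.2723)


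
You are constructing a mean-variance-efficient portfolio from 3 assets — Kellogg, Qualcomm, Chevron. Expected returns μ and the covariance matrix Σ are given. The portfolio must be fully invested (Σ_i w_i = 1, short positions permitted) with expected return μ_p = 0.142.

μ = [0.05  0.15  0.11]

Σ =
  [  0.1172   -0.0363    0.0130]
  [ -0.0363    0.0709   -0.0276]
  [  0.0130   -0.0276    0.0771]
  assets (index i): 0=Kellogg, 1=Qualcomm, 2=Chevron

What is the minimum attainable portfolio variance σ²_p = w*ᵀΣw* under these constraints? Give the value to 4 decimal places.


0.0340

g=Σ⁻¹μ = [1.3152  3.7856  2.5601]
h=Σ⁻¹𝟙 = [15.5754  30.3324  21.2023]
a=μᵀg=0.915213  b=𝟙ᵀg=7.660886  c=𝟙ᵀh=67.110121  D=ac−b²=2.730850
λ₁=(c·0.142−b)/D = (67.110121·0.142−7.660886)/2.730850 = 0.684311
λ₂=(a−b·0.142)/D = (0.915213−7.660886·0.142)/2.730850 = -0.063216
w* = 0.684311·g + -0.063216·h:
  w_0 = 0.684311·1.3152 + -0.063216·15.5754 = -0.0846  (Kellogg)
  w_1 = 0.684311·3.7856 + -0.063216·30.3324 = 0.6730  (Qualcomm)
  w_2 = 0.684311·2.5601 + -0.063216·21.2023 = 0.4116  (Chevron)
Σw_i=1.0000  μᵀw=0.1420
σ²=wᵀΣw=λ₁·μ_p+λ₂ = 0.684311·0.142 + -0.063216 = 0.033956 ≈ 0.0340


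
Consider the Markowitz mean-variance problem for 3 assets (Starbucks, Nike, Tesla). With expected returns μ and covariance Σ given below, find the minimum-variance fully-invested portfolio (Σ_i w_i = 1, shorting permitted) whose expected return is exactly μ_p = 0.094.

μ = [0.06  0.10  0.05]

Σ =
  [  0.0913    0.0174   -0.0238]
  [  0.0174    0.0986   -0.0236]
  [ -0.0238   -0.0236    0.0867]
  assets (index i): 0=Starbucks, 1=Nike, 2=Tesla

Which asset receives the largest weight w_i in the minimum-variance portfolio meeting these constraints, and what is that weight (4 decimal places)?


Nike (0.8845)

u=Σ⁻¹μ = [0.7220  1.1470  1.0871]
v=Σ⁻¹𝟙 = [13.4628  12.2067  18.5524]
a=μᵀu=0.212372  b=𝟙ᵀu=2.956059  c=𝟙ᵀv=44.221893  D=ac−b²=0.653215
λ₁=(c·0.094−b)/D = (44.221893·0.094−2.956059)/0.653215 = 1.838289
λ₂=(a−b·0.094)/D = (0.212372−2.956059·0.094)/0.653215 = -0.100269
w* = 1.838289·u + -0.100269·v:
  w_0 = 1.838289·0.7220 + -0.100269·13.4628 = -0.0227  (Starbucks)
  w_1 = 1.838289·1.1470 + -0.100269·12.2067 = 0.8845  (Nike)
  w_2 = 1.838289·1.0871 + -0.100269·18.5524 = 0.1382  (Tesla)
Σw_i=1.0000  μᵀw=0.0940
σ²=wᵀΣw=λ₁·μ_p+λ₂ = 1.838289·0.094 + -0.100269 = 0.072530 ≈ 0.0725


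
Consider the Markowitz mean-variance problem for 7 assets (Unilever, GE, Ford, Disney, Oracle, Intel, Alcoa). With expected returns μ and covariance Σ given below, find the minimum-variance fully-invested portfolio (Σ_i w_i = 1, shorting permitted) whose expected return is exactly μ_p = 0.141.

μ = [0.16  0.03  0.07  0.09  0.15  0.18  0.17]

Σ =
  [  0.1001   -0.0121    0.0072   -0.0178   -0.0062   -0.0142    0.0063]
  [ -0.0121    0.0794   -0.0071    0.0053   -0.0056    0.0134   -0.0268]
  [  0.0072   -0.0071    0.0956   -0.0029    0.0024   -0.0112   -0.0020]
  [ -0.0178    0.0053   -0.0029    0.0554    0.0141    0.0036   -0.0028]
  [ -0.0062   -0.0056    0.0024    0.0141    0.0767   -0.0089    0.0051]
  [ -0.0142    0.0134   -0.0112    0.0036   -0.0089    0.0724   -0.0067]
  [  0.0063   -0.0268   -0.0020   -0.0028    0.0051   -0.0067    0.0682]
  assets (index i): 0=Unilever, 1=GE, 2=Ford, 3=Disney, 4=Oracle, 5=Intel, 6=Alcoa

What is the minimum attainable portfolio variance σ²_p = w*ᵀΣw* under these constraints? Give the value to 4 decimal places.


x=Σ⁻¹μ = [2.3979  1.3492  1.1070  1.7344  2.0765  3.3318  3.0771]
y=Σ⁻¹𝟙 = [16.7788  20.7960  13.6113  18.9706  12.5517  18.1159  23.3039]
a=μᵀx=2.092030  b=𝟙ᵀx=15.073924  c=𝟙ᵀy=124.128263  D=ac−b²=32.456902
λ₁=(c·0.141−b)/D = (124.128263·0.141−15.073924)/32.456902 = 0.074812
λ₂=(a−b·0.141)/D = (2.092030−15.073924·0.141)/32.456902 = -0.001029
w* = 0.074812·x + -0.001029·y:
  w_0 = 0.074812·2.3979 + -0.001029·16.7788 = 0.1621  (Unilever)
  w_1 = 0.074812·1.3492 + -0.001029·20.7960 = 0.0795  (GE)
  w_2 = 0.074812·1.1070 + -0.001029·13.6113 = 0.0688  (Ford)
  w_3 = 0.074812·1.7344 + -0.001029·18.9706 = 0.1102  (Disney)
  w_4 = 0.074812·2.0765 + -0.001029·12.5517 = 0.1424  (Oracle)
  w_5 = 0.074812·3.3318 + -0.001029·18.1159 = 0.2306  (Intel)
  w_6 = 0.074812·3.0771 + -0.001029·23.3039 = 0.2062  (Alcoa)
Σw_i=1.0000  μᵀw=0.1410
σ²=wᵀΣw=λ₁·μ_p+λ₂ = 0.074812·0.141 + -0.001029 = 0.009520 ≈ 0.0095

0.0095


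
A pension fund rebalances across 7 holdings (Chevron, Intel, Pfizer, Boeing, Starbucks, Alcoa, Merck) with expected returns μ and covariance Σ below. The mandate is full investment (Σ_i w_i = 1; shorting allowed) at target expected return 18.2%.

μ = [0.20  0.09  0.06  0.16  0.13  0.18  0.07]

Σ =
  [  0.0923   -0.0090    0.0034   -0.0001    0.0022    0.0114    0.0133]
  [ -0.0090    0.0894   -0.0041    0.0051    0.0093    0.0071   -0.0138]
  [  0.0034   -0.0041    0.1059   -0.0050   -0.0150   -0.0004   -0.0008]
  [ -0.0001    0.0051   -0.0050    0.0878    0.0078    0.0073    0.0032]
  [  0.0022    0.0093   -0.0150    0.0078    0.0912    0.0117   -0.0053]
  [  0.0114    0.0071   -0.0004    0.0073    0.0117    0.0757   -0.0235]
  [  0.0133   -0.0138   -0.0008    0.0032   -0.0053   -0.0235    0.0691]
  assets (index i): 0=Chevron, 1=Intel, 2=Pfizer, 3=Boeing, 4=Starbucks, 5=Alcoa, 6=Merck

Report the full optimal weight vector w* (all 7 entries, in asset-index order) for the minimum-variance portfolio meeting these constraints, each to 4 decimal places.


0.3724  0.0217  -0.0431  0.2492  0.0924  0.3160  -0.0084

x=Σ⁻¹μ = [1.7000  1.1012  0.7992  1.4612  1.0898  2.2387  1.6923]
y=Σ⁻¹𝟙 = [6.4168  12.9628  11.7687  8.3561  9.9827  15.4446  21.5930]
a=μᵀx=1.383958  b=𝟙ᵀx=10.082402  c=𝟙ᵀy=86.524700  D=ac−b²=18.091692
λ₁=(c·0.182−b)/D = (86.524700·0.182−10.082402)/18.091692 = 0.313132
λ₂=(a−b·0.182)/D = (1.383958−10.082402·0.182)/18.091692 = -0.024931
w* = 0.313132·x + -0.024931·y:
  w_0 = 0.313132·1.7000 + -0.024931·6.4168 = 0.3724  (Chevron)
  w_1 = 0.313132·1.1012 + -0.024931·12.9628 = 0.0217  (Intel)
  w_2 = 0.313132·0.7992 + -0.024931·11.7687 = -0.0431  (Pfizer)
  w_3 = 0.313132·1.4612 + -0.024931·8.3561 = 0.2492  (Boeing)
  w_4 = 0.313132·1.0898 + -0.024931·9.9827 = 0.0924  (Starbucks)
  w_5 = 0.313132·2.2387 + -0.024931·15.4446 = 0.3160  (Alcoa)
  w_6 = 0.313132·1.6923 + -0.024931·21.5930 = -0.0084  (Merck)
Σw_i=1.0000  μᵀw=0.1820
σ²=wᵀΣw=λ₁·μ_p+λ₂ = 0.313132·0.182 + -0.024931 = 0.032059 ≈ 0.0321


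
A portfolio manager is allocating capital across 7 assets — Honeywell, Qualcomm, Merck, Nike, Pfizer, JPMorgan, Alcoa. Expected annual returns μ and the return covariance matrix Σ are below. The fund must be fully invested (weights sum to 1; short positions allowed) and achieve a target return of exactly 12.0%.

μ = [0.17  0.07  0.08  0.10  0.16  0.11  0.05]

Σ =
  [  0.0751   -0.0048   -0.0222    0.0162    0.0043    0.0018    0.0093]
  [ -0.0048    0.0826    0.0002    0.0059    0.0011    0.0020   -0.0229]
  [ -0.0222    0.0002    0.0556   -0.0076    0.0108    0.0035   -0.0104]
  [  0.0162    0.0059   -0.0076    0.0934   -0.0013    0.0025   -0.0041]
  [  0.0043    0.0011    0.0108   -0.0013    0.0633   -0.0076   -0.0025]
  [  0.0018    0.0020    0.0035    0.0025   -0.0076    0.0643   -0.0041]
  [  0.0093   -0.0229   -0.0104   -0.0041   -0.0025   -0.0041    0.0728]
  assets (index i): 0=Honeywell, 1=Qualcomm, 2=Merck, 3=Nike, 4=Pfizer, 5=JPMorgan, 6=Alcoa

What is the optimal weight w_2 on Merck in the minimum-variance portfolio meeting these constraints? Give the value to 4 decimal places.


0.1755

g=Σ⁻¹μ = [2.5021  1.2162  2.2338  0.7813  2.2383  1.7978  1.2910]
h=Σ⁻¹𝟙 = [16.2798  18.1299  26.5675  9.6687  12.8364  15.6957  23.0242]
a=μᵀg=1.387755  b=𝟙ᵀg=12.060486  c=𝟙ᵀh=122.202124  D=ac−b²=24.131332
λ₁=(c·0.120−b)/D = (122.202124·0.120−12.060486)/24.131332 = 0.107900
λ₂=(a−b·0.120)/D = (1.387755−12.060486·0.120)/24.131332 = -0.002466
w* = 0.107900·g + -0.002466·h:
  w_0 = 0.107900·2.5021 + -0.002466·16.2798 = 0.2298  (Honeywell)
  w_1 = 0.107900·1.2162 + -0.002466·18.1299 = 0.0865  (Qualcomm)
  w_2 = 0.107900·2.2338 + -0.002466·26.5675 = 0.1755  (Merck)
  w_3 = 0.107900·0.7813 + -0.002466·9.6687 = 0.0605  (Nike)
  w_4 = 0.107900·2.2383 + -0.002466·12.8364 = 0.2099  (Pfizer)
  w_5 = 0.107900·1.7978 + -0.002466·15.6957 = 0.1553  (JPMorgan)
  w_6 = 0.107900·1.2910 + -0.002466·23.0242 = 0.0825  (Alcoa)
Σw_i=1.0000  μᵀw=0.1200
σ²=wᵀΣw=λ₁·μ_p+λ₂ = 0.107900·0.120 + -0.002466 = 0.010482 ≈ 0.0105


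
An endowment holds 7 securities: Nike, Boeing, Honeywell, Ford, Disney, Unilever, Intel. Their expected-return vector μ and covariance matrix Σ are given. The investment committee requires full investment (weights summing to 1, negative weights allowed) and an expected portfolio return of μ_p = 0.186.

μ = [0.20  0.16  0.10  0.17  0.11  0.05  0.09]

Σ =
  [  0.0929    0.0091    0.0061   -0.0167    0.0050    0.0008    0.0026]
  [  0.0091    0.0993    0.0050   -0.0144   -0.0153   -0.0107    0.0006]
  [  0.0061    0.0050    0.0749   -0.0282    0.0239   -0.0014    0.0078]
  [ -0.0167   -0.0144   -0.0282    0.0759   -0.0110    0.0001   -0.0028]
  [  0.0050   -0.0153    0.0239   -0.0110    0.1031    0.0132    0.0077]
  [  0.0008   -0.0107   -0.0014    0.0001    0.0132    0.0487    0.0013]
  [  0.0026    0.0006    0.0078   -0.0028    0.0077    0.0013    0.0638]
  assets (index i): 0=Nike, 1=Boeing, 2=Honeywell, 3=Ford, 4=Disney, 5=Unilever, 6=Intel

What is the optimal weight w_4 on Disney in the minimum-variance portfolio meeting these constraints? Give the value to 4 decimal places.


0.1047

p=Σ⁻¹μ = [2.4566  2.1578  2.1622  4.1722  0.9760  1.2210  1.0663]
q=Σ⁻¹𝟙 = [12.0200  15.1957  18.6341  26.9574  6.1394  22.1509  12.7538]
a=μᵀp=2.026452  b=𝟙ᵀp=14.212202  c=𝟙ᵀq=113.851341  D=ac−b²=28.727634
λ₁=(c·0.186−b)/D = (113.851341·0.186−14.212202)/28.727634 = 0.242420
λ₂=(a−b·0.186)/D = (2.026452−14.212202·0.186)/28.727634 = -0.021478
w* = 0.242420·p + -0.021478·q:
  w_0 = 0.242420·2.4566 + -0.021478·12.0200 = 0.3374  (Nike)
  w_1 = 0.242420·2.1578 + -0.021478·15.1957 = 0.1967  (Boeing)
  w_2 = 0.242420·2.1622 + -0.021478·18.6341 = 0.1239  (Honeywell)
  w_3 = 0.242420·4.1722 + -0.021478·26.9574 = 0.4324  (Ford)
  w_4 = 0.242420·0.9760 + -0.021478·6.1394 = 0.1047  (Disney)
  w_5 = 0.242420·1.2210 + -0.021478·22.1509 = -0.1798  (Unilever)
  w_6 = 0.242420·1.0663 + -0.021478·12.7538 = -0.0154  (Intel)
Σw_i=1.0000  μᵀw=0.1860
σ²=wᵀΣw=λ₁·μ_p+λ₂ = 0.242420·0.186 + -0.021478 = 0.023612 ≈ 0.0236


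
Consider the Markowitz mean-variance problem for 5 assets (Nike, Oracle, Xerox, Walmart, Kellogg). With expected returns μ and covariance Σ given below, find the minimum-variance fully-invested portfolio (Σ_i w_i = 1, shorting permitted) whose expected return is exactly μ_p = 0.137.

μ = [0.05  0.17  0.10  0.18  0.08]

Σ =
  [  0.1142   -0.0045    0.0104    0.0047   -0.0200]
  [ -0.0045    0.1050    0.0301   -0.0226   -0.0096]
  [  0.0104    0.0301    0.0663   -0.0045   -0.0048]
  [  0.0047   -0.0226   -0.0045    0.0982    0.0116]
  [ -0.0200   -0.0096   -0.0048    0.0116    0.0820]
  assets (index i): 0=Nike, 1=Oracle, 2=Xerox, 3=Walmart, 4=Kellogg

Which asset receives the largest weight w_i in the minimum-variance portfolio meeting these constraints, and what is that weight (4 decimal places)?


x=Σ⁻¹μ = [0.5485  1.9963  0.7415  2.1727  1.0792]
y=Σ⁻¹𝟙 = [10.4212  10.6949  10.4195  10.8438  15.0649]
a=μᵀx=0.918365  b=𝟙ᵀx=6.538205  c=𝟙ᵀy=57.444174  D=ac−b²=10.006573
λ₁=(c·0.137−b)/D = (57.444174·0.137−6.538205)/10.006573 = 0.133077
λ₂=(a−b·0.137)/D = (0.918365−6.538205·0.137)/10.006573 = 0.002262
w* = 0.133077·x + 0.002262·y:
  w_0 = 0.133077·0.5485 + 0.002262·10.4212 = 0.0966  (Nike)
  w_1 = 0.133077·1.9963 + 0.002262·10.6949 = 0.2898  (Oracle)
  w_2 = 0.133077·0.7415 + 0.002262·10.4195 = 0.1222  (Xerox)
  w_3 = 0.133077·2.1727 + 0.002262·10.8438 = 0.3137  (Walmart)
  w_4 = 0.133077·1.0792 + 0.002262·15.0649 = 0.1777  (Kellogg)
Σw_i=1.0000  μᵀw=0.1370
σ²=wᵀΣw=λ₁·μ_p+λ₂ = 0.133077·0.137 + 0.002262 = 0.020493 ≈ 0.0205

Walmart (0.3137)


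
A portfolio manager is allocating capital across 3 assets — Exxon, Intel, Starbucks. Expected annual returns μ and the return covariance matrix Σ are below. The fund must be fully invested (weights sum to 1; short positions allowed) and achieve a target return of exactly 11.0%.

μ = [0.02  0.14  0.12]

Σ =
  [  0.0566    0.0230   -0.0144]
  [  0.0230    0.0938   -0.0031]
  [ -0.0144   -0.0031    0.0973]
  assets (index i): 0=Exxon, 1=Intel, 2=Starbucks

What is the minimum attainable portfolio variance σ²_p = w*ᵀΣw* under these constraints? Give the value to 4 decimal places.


g=Σ⁻¹μ = [0.0644  1.5194  1.2912]
h=Σ⁻¹𝟙 = [18.3453  6.5990  13.2028]
a=μᵀg=0.368956  b=𝟙ᵀg=2.875099  c=𝟙ᵀh=38.147049  D=ac−b²=5.808379
λ₁=(c·0.110−b)/D = (38.147049·0.110−2.875099)/5.808379 = 0.227443
λ₂=(a−b·0.110)/D = (0.368956−2.875099·0.110)/5.808379 = 0.009072
w* = 0.227443·g + 0.009072·h:
  w_0 = 0.227443·0.0644 + 0.009072·18.3453 = 0.1811  (Exxon)
  w_1 = 0.227443·1.5194 + 0.009072·6.5990 = 0.4054  (Intel)
  w_2 = 0.227443·1.2912 + 0.009072·13.2028 = 0.4135  (Starbucks)
Σw_i=1.0000  μᵀw=0.1100
σ²=wᵀΣw=λ₁·μ_p+λ₂ = 0.227443·0.110 + 0.009072 = 0.034091 ≈ 0.0341

0.0341


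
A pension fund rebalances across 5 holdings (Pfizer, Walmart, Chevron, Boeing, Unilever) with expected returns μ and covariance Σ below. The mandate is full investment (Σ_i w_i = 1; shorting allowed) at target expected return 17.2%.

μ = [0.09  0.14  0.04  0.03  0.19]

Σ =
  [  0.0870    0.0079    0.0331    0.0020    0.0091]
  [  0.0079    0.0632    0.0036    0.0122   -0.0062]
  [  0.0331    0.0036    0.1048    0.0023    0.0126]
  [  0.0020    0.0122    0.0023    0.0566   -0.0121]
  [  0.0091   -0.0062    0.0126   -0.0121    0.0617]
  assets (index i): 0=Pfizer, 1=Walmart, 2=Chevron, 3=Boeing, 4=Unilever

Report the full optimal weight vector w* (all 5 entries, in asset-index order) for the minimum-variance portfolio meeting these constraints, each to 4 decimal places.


0.0746  0.4033  -0.0948  0.0288  0.5882

u=Σ⁻¹μ = [0.5598  2.3555  -0.3065  0.7511  3.4435]
v=Σ⁻¹𝟙 = [6.1753  13.1118  4.4059  18.5829  19.3588]
a=μᵀu=1.044677  b=𝟙ᵀu=6.803325  c=𝟙ᵀv=61.634691  D=ac−b²=18.103097
λ₁=(c·0.172−b)/D = (61.634691·0.172−6.803325)/18.103097 = 0.209790
λ₂=(a−b·0.172)/D = (1.044677−6.803325·0.172)/18.103097 = -0.006932
w* = 0.209790·u + -0.006932·v:
  w_0 = 0.209790·0.5598 + -0.006932·6.1753 = 0.0746  (Pfizer)
  w_1 = 0.209790·2.3555 + -0.006932·13.1118 = 0.4033  (Walmart)
  w_2 = 0.209790·-0.3065 + -0.006932·4.4059 = -0.0948  (Chevron)
  w_3 = 0.209790·0.7511 + -0.006932·18.5829 = 0.0288  (Boeing)
  w_4 = 0.209790·3.4435 + -0.006932·19.3588 = 0.5882  (Unilever)
Σw_i=1.0000  μᵀw=0.1720
σ²=wᵀΣw=λ₁·μ_p+λ₂ = 0.209790·0.172 + -0.006932 = 0.029152 ≈ 0.0292


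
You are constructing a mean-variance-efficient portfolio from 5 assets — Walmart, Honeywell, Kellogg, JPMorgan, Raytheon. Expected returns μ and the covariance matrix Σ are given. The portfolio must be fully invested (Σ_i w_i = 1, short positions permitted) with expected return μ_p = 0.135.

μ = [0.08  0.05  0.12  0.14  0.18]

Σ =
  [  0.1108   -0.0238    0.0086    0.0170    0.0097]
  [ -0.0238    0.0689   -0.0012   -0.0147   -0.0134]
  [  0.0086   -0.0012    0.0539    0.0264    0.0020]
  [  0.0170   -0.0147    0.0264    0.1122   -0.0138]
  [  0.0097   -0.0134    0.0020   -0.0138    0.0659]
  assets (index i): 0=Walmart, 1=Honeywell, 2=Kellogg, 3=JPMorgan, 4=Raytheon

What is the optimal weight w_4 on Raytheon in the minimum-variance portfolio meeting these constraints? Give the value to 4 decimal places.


0.4294

u=Σ⁻¹μ = [0.5024  1.8914  1.3223  1.5166  3.3195]
v=Σ⁻¹𝟙 = [9.9679  24.3542  11.6675  10.3663  20.4761]
a=μᵀu=1.103277  b=𝟙ᵀu=8.552228  c=𝟙ᵀv=76.832011  D=ac−b²=11.626392
λ₁=(c·0.135−b)/D = (76.832011·0.135−8.552228)/11.626392 = 0.156548
λ₂=(a−b·0.135)/D = (1.103277−8.552228·0.135)/11.626392 = -0.004410
w* = 0.156548·u + -0.004410·v:
  w_0 = 0.156548·0.5024 + -0.004410·9.9679 = 0.0347  (Walmart)
  w_1 = 0.156548·1.8914 + -0.004410·24.3542 = 0.1887  (Honeywell)
  w_2 = 0.156548·1.3223 + -0.004410·11.6675 = 0.1555  (Kellogg)
  w_3 = 0.156548·1.5166 + -0.004410·10.3663 = 0.1917  (JPMorgan)
  w_4 = 0.156548·3.3195 + -0.004410·20.4761 = 0.4294  (Raytheon)
Σw_i=1.0000  μᵀw=0.1350
σ²=wᵀΣw=λ₁·μ_p+λ₂ = 0.156548·0.135 + -0.004410 = 0.016724 ≈ 0.0167


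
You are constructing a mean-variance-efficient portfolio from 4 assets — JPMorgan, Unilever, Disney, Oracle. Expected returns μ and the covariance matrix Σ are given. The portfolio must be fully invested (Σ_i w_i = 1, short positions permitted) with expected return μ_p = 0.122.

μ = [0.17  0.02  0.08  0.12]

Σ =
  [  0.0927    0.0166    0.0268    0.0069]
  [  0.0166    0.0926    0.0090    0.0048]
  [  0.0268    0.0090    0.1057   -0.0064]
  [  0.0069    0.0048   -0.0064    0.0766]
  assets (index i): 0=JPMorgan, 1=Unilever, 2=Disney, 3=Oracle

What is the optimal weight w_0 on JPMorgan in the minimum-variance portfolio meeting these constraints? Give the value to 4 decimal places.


g=Σ⁻¹μ = [1.6297  -0.1960  0.4493  1.4696]
h=Σ⁻¹𝟙 = [6.0532  8.2816  7.9872  12.6580]
a=μᵀg=0.485425  b=𝟙ᵀg=3.352604  c=𝟙ᵀh=34.979947  D=ac−b²=5.740177
λ₁=(c·0.122−b)/D = (34.979947·0.122−3.352604)/5.740177 = 0.159394
λ₂=(a−b·0.122)/D = (0.485425−3.352604·0.122)/5.740177 = 0.013311
w* = 0.159394·g + 0.013311·h:
  w_0 = 0.159394·1.6297 + 0.013311·6.0532 = 0.3403  (JPMorgan)
  w_1 = 0.159394·-0.1960 + 0.013311·8.2816 = 0.0790  (Unilever)
  w_2 = 0.159394·0.4493 + 0.013311·7.9872 = 0.1779  (Disney)
  w_3 = 0.159394·1.4696 + 0.013311·12.6580 = 0.4027  (Oracle)
Σw_i=1.0000  μᵀw=0.1220
σ²=wᵀΣw=λ₁·μ_p+λ₂ = 0.159394·0.122 + 0.013311 = 0.032757 ≈ 0.0328

0.3403


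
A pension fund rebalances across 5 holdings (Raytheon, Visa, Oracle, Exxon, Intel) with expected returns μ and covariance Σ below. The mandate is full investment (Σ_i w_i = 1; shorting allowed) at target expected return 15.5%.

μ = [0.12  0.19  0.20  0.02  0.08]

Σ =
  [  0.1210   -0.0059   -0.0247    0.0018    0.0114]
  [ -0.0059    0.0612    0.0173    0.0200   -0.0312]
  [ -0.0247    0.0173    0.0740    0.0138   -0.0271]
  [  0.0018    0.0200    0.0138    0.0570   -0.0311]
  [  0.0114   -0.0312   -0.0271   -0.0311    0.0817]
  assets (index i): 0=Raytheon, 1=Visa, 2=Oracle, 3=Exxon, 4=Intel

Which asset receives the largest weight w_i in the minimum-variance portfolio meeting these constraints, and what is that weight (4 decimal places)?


Visa (0.3214)

g=Σ⁻¹μ = [1.5946  4.0381  3.5714  -0.1015  3.4448]
h=Σ⁻¹𝟙 = [9.7727  21.5934  20.0439  23.8127  34.8356]
a=μᵀg=1.946416  b=𝟙ᵀg=12.547360  c=𝟙ᵀh=110.058334  D=ac−b²=56.783101
λ₁=(c·0.155−b)/D = (110.058334·0.155−12.547360)/56.783101 = 0.079455
λ₂=(a−b·0.155)/D = (1.946416−12.547360·0.155)/56.783101 = 0.000028
w* = 0.079455·g + 0.000028·h:
  w_0 = 0.079455·1.5946 + 0.000028·9.7727 = 0.1270  (Raytheon)
  w_1 = 0.079455·4.0381 + 0.000028·21.5934 = 0.3214  (Visa)
  w_2 = 0.079455·3.5714 + 0.000028·20.0439 = 0.2843  (Oracle)
  w_3 = 0.079455·-0.1015 + 0.000028·23.8127 = -0.0074  (Exxon)
  w_4 = 0.079455·3.4448 + 0.000028·34.8356 = 0.2747  (Intel)
Σw_i=1.0000  μᵀw=0.1550
σ²=wᵀΣw=λ₁·μ_p+λ₂ = 0.079455·0.155 + 0.000028 = 0.012343 ≈ 0.0123


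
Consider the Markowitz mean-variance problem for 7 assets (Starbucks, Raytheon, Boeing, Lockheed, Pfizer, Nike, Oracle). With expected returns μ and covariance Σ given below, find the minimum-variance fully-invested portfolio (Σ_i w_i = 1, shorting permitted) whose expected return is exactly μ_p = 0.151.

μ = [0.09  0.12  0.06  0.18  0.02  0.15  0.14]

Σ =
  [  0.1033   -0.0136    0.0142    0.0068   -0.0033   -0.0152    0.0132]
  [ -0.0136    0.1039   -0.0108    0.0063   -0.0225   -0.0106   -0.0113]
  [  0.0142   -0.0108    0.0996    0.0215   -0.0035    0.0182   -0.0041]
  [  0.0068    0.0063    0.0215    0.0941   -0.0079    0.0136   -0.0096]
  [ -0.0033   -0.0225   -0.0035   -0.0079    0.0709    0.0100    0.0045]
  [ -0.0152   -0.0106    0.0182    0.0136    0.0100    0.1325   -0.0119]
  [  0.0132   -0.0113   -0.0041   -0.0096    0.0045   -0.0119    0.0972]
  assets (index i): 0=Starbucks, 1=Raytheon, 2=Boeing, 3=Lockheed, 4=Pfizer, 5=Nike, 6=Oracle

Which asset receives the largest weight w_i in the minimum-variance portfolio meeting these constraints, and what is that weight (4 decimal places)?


Lockheed (0.2971)

g=Σ⁻¹μ = [0.9386  1.6783  0.1373  1.7655  0.7667  1.2786  1.8092]
h=Σ⁻¹𝟙 = [10.5162  17.7405  8.3999  8.5367  19.7257  7.7457  12.1549]
a=μᵀg=1.072283  b=𝟙ᵀg=8.373979  c=𝟙ᵀh=84.819655  D=ac−b²=20.827160
λ₁=(c·0.151−b)/D = (84.819655·0.151−8.373979)/20.827160 = 0.212885
λ₂=(a−b·0.151)/D = (1.072283−8.373979·0.151)/20.827160 = -0.009228
w* = 0.212885·g + -0.009228·h:
  w_0 = 0.212885·0.9386 + -0.009228·10.5162 = 0.1028  (Starbucks)
  w_1 = 0.212885·1.6783 + -0.009228·17.7405 = 0.1936  (Raytheon)
  w_2 = 0.212885·0.1373 + -0.009228·8.3999 = -0.0483  (Boeing)
  w_3 = 0.212885·1.7655 + -0.009228·8.5367 = 0.2971  (Lockheed)
  w_4 = 0.212885·0.7667 + -0.009228·19.7257 = -0.0188  (Pfizer)
  w_5 = 0.212885·1.2786 + -0.009228·7.7457 = 0.2007  (Nike)
  w_6 = 0.212885·1.8092 + -0.009228·12.1549 = 0.2730  (Oracle)
Σw_i=1.0000  μᵀw=0.1510
σ²=wᵀΣw=λ₁·μ_p+λ₂ = 0.212885·0.151 + -0.009228 = 0.022918 ≈ 0.0229


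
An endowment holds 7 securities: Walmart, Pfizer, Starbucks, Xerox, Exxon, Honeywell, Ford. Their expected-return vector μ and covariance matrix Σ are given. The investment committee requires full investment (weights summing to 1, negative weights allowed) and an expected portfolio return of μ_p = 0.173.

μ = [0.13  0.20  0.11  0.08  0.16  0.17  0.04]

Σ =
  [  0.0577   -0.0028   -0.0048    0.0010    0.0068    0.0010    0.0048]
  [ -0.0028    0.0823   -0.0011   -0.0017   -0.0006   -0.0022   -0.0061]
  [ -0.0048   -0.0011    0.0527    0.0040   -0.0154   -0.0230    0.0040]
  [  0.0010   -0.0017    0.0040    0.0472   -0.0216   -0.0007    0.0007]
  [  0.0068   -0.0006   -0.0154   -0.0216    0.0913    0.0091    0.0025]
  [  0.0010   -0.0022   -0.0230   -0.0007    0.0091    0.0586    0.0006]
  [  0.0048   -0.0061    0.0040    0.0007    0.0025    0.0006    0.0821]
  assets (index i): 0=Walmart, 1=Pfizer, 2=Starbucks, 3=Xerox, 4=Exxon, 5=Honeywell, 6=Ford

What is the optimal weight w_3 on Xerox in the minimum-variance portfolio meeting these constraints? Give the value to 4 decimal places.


-0.0073

p=Σ⁻¹μ = [2.3518  2.7813  4.8678  2.5735  2.5714  4.5054  0.1860]
q=Σ⁻¹𝟙 = [17.0583  15.3987  36.2499  27.4018  19.2473  28.8204  9.5306]
a=μᵀp=2.788112  b=𝟙ᵀp=19.837207  c=𝟙ᵀq=153.706938  D=ac−b²=35.037447
λ₁=(c·0.173−b)/D = (153.706938·0.173−19.837207)/35.037447 = 0.192768
λ₂=(a−b·0.173)/D = (2.788112−19.837207·0.173)/35.037447 = -0.018372
w* = 0.192768·p + -0.018372·q:
  w_0 = 0.192768·2.3518 + -0.018372·17.0583 = 0.1399  (Walmart)
  w_1 = 0.192768·2.7813 + -0.018372·15.3987 = 0.2532  (Pfizer)
  w_2 = 0.192768·4.8678 + -0.018372·36.2499 = 0.2724  (Starbucks)
  w_3 = 0.192768·2.5735 + -0.018372·27.4018 = -0.0073  (Xerox)
  w_4 = 0.192768·2.5714 + -0.018372·19.2473 = 0.1421  (Exxon)
  w_5 = 0.192768·4.5054 + -0.018372·28.8204 = 0.3390  (Honeywell)
  w_6 = 0.192768·0.1860 + -0.018372·9.5306 = -0.1392  (Ford)
Σw_i=1.0000  μᵀw=0.1730
σ²=wᵀΣw=λ₁·μ_p+λ₂ = 0.192768·0.173 + -0.018372 = 0.014976 ≈ 0.0150


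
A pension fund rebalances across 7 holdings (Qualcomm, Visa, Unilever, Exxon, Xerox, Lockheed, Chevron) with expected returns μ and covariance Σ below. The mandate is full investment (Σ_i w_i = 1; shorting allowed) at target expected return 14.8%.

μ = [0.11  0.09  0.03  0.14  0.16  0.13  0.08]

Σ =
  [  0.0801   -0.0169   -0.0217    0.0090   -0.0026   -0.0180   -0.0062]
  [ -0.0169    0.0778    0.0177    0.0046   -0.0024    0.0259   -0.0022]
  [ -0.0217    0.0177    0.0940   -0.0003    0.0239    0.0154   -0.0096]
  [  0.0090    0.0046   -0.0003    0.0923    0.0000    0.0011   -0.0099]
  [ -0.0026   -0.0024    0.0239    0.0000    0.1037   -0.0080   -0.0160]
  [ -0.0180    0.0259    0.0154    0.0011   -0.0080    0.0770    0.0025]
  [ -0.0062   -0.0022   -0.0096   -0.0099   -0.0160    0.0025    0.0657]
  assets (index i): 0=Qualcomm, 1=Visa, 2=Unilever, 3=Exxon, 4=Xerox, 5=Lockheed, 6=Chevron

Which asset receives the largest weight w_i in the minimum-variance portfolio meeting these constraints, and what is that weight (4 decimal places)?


p=Σ⁻¹μ = [2.0867  0.9958  -0.0251  1.4655  2.1007  1.9753  2.1015]
q=Σ⁻¹𝟙 = [21.6114  11.3951  10.6668  10.5522  12.5587  12.4679  23.3744]
a=μᵀp=1.284580  b=𝟙ᵀp=10.700295  c=𝟙ᵀq=102.626440  D=ac−b²=17.335580
λ₁=(c·0.148−b)/D = (102.626440·0.148−10.700295)/17.335580 = 0.258914
λ₂=(a−b·0.148)/D = (1.284580−10.700295·0.148)/17.335580 = -0.017251
w* = 0.258914·p + -0.017251·q:
  w_0 = 0.258914·2.0867 + -0.017251·21.6114 = 0.1674  (Qualcomm)
  w_1 = 0.258914·0.9958 + -0.017251·11.3951 = 0.0612  (Visa)
  w_2 = 0.258914·-0.0251 + -0.017251·10.6668 = -0.1905  (Unilever)
  w_3 = 0.258914·1.4655 + -0.017251·10.5522 = 0.1974  (Exxon)
  w_4 = 0.258914·2.1007 + -0.017251·12.5587 = 0.3272  (Xerox)
  w_5 = 0.258914·1.9753 + -0.017251·12.4679 = 0.2963  (Lockheed)
  w_6 = 0.258914·2.1015 + -0.017251·23.3744 = 0.1409  (Chevron)
Σw_i=1.0000  μᵀw=0.1480
σ²=wᵀΣw=λ₁·μ_p+λ₂ = 0.258914·0.148 + -0.017251 = 0.021068 ≈ 0.0211

Xerox (0.3272)
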